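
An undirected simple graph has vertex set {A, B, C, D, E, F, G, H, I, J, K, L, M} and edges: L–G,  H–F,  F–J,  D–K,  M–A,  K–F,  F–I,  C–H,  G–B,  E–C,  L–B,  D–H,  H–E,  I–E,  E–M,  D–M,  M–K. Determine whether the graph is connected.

No

Component: {B, G, L}
Component: {A, C, D, E, F, H, I, J, K, M}
There are 2 separate components, so the graph is not connected.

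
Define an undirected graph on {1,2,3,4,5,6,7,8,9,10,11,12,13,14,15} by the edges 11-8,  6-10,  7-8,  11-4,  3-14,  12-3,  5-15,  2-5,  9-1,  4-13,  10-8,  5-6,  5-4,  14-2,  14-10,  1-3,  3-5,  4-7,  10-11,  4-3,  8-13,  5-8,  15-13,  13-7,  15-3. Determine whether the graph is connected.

A breadth-first search from 1 visits 1, 3, 9, 5, 12, 14, 15, 4, 8, 2, 6, 10, 13, 7, 11 — all 15 vertices — so the graph is connected.

Yes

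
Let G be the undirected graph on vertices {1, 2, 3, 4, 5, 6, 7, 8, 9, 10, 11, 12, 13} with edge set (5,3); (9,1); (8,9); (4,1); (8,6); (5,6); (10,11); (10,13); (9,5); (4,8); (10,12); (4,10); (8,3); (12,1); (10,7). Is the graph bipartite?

A valid 2-coloring puts {2, 3, 4, 6, 7, 9, 11, 12, 13} on one side and {1, 5, 8, 10} on the other; every edge crosses between the two sides.

Yes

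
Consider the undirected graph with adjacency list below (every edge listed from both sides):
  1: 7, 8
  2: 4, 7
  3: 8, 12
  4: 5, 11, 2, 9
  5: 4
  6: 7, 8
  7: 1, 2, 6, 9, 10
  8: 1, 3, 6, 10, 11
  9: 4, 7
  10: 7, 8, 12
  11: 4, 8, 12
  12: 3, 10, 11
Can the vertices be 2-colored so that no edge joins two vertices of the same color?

A valid 2-coloring puts {4, 7, 8, 12} on one side and {1, 2, 3, 5, 6, 9, 10, 11} on the other; every edge crosses between the two sides.

Yes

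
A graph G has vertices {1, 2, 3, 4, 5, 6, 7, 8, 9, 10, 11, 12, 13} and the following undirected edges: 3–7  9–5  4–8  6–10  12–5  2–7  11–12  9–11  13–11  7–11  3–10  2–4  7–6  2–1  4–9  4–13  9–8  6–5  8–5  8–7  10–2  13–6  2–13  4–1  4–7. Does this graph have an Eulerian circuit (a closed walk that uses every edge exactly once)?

Degrees: 1:2, 2:5, 3:2, 4:6, 5:4, 6:4, 7:6, 8:4, 9:4, 10:3, 11:4, 12:2, 13:4
Vertices with odd degree: 2, 10. An Eulerian circuit requires all degrees even.

No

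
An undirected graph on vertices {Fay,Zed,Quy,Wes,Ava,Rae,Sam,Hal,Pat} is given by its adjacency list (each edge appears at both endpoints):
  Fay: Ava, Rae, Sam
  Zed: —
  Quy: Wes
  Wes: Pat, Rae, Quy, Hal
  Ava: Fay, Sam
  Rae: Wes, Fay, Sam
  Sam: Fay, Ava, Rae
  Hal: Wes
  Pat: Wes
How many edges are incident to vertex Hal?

1

Neighbors of Hal: Wes.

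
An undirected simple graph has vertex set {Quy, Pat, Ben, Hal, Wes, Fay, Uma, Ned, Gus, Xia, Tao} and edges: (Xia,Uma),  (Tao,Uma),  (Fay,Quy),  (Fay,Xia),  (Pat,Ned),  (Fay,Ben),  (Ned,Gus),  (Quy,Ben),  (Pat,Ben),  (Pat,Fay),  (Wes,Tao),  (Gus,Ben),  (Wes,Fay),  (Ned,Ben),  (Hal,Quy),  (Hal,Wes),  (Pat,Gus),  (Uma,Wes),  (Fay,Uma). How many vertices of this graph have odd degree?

4

Degrees: Quy:3, Pat:4, Ben:5, Hal:2, Wes:4, Fay:6, Uma:4, Ned:3, Gus:3, Xia:2, Tao:2
Odd-degree vertices: Quy, Ben, Ned, Gus.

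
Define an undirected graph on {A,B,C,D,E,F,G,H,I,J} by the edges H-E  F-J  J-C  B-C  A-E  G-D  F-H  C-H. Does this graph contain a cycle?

Yes

The graph has 10 vertices, 8 edges, and 3 connected components.
Since 8 > 10 - 3, a cycle must exist; for instance H-C-J-F-H.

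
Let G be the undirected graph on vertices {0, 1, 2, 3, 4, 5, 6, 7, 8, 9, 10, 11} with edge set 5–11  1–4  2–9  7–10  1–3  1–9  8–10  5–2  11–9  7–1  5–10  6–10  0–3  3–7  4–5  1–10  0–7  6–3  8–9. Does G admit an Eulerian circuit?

No

Degrees: 0:2, 1:5, 2:2, 3:4, 4:2, 5:4, 6:2, 7:4, 8:2, 9:4, 10:5, 11:2
1, 10 have odd degree; an Eulerian circuit needs every degree to be even, so none exists.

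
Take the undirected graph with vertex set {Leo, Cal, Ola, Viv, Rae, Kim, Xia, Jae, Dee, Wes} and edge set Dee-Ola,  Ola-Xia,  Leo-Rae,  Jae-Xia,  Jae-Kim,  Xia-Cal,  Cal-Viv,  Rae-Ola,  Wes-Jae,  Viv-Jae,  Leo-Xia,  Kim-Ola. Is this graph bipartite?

Partition the vertices as {Viv, Rae, Kim, Xia, Dee, Wes} vs {Leo, Cal, Ola, Jae}. Each listed edge has one endpoint in each part, so the graph is bipartite.

Yes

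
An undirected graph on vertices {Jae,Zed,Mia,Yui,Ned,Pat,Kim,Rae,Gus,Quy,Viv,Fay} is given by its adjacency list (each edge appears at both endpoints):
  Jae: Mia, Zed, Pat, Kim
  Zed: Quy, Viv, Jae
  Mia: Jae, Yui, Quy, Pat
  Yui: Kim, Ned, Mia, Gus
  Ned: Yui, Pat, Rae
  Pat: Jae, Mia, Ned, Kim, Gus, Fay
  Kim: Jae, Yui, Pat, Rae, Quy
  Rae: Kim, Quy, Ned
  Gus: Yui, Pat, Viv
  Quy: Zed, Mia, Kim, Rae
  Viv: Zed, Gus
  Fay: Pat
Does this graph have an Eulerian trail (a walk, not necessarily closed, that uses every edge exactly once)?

No

Degrees: Jae:4, Zed:3, Mia:4, Yui:4, Ned:3, Pat:6, Kim:5, Rae:3, Gus:3, Quy:4, Viv:2, Fay:1
Odd-degree vertices: Zed, Ned, Kim, Rae, Gus, Fay (6 total).
An Eulerian trail requires 0 or 2 odd-degree vertices; here there are 6.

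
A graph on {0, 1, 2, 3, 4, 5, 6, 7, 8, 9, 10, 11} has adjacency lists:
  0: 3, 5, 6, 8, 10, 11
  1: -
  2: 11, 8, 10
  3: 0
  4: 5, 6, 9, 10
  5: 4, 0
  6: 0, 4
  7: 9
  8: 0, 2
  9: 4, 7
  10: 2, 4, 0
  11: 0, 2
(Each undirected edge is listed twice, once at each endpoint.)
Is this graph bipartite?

Color {1, 3, 5, 6, 8, 9, 10, 11} black and {0, 2, 4, 7} white. No edge joins two same-colored vertices, so the graph is bipartite.

Yes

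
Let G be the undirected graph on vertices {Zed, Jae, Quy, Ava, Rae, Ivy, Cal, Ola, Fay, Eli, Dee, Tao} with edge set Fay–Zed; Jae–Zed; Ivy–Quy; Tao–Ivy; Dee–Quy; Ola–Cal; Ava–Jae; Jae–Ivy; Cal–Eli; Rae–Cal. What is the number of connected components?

Component: {Rae, Cal, Ola, Eli}
Component: {Zed, Jae, Quy, Ava, Ivy, Fay, Dee, Tao}

2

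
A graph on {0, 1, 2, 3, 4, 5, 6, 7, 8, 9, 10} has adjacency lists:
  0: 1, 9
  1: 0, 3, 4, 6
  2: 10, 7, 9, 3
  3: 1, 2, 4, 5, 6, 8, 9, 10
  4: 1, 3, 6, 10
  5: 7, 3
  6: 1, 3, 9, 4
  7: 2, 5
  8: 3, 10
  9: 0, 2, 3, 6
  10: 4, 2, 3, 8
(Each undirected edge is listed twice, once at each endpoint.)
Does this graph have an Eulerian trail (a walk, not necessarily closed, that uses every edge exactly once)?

Degrees: 0:2, 1:4, 2:4, 3:8, 4:4, 5:2, 6:4, 7:2, 8:2, 9:4, 10:4
Odd-degree vertices: none (0 total).
With 0 odd-degree vertices and all edges in one connected piece, an Eulerian trail exists.

Yes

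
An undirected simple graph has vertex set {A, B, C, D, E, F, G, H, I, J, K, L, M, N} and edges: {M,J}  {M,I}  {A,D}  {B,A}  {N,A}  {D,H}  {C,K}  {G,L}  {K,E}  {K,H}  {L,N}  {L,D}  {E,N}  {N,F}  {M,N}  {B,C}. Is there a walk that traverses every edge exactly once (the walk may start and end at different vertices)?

No

Degrees: A:3, B:2, C:2, D:3, E:2, F:1, G:1, H:2, I:1, J:1, K:3, L:3, M:3, N:5
Odd-degree vertices: A, D, F, G, I, J, K, L, M, N (10 total).
An Eulerian trail requires 0 or 2 odd-degree vertices; here there are 10.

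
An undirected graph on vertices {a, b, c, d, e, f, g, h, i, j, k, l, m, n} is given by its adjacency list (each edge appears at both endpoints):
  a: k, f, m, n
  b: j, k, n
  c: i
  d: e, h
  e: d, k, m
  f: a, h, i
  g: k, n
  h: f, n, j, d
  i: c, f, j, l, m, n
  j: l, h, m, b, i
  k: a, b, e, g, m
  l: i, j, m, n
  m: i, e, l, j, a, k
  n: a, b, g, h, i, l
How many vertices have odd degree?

6

Degrees: a:4, b:3, c:1, d:2, e:3, f:3, g:2, h:4, i:6, j:5, k:5, l:4, m:6, n:6
Odd-degree vertices: b, c, e, f, j, k.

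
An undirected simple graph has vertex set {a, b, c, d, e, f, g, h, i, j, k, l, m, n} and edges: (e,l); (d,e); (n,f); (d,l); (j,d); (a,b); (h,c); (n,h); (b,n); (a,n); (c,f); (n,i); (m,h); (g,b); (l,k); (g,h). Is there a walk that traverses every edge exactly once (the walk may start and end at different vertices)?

No

Degrees: a:2, b:3, c:2, d:3, e:2, f:2, g:2, h:4, i:1, j:1, k:1, l:3, m:1, n:5
Odd-degree vertices: b, d, i, j, k, l, m, n (8 total).
With 8 odd-degree vertices (more than two), no single trail can use every edge.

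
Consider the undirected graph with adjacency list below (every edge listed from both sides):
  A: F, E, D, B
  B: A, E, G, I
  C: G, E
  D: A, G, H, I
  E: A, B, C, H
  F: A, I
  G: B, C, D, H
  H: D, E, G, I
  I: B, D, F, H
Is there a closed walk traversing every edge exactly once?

Yes

Degrees: A:4, B:4, C:2, D:4, E:4, F:2, G:4, H:4, I:4
All degrees are even and the non-isolated vertices are connected — an Eulerian circuit exists.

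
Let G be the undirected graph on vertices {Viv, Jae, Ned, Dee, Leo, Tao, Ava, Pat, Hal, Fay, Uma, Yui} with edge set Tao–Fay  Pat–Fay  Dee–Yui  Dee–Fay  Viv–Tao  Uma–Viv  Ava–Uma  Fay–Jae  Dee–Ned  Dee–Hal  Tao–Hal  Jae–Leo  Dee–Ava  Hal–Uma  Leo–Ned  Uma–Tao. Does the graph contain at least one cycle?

Yes

The graph has 12 vertices, 16 edges, and 1 connected component.
Since 16 > 12 - 1, a cycle must exist; for instance Hal-Tao-Fay-Dee-Hal.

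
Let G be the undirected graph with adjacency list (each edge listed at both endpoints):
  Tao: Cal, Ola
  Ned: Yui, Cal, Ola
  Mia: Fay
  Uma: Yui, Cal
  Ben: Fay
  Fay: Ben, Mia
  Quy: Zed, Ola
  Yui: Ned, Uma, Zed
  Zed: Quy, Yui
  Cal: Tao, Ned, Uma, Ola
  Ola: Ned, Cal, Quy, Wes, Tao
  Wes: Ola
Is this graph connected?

Component: {Mia, Ben, Fay}
Component: {Tao, Ned, Uma, Quy, Yui, Zed, Cal, Ola, Wes}
There are 2 separate components, so the graph is not connected.

No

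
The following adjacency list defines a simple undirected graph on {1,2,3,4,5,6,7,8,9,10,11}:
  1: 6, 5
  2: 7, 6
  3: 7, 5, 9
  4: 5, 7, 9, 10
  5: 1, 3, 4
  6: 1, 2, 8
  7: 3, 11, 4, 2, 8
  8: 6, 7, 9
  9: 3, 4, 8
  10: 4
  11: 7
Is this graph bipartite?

A valid 2-coloring puts {5, 6, 7, 9, 10} on one side and {1, 2, 3, 4, 8, 11} on the other; every edge crosses between the two sides.

Yes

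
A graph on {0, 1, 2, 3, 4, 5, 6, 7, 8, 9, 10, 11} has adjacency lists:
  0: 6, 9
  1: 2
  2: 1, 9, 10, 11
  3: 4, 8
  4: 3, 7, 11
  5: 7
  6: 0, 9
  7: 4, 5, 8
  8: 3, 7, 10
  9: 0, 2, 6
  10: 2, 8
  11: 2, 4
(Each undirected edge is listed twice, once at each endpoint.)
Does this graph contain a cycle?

Yes

|V| = 12, |E| = 14, number of components = 1.
One cycle is 4-7-8-3-4.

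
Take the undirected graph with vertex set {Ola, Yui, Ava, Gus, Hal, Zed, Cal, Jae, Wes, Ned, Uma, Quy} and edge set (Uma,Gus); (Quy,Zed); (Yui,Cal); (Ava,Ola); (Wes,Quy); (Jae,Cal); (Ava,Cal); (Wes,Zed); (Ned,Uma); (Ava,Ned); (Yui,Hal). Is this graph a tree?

The graph has 12 vertices and 11 edges.
It splits into 2 components, so it cannot be a tree.

No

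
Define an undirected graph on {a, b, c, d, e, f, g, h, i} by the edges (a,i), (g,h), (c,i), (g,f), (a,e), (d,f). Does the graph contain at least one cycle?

No

|V| = 9, |E| = 6, number of components = 3.
Since 6 = 9 - 3, the graph is a forest and contains no cycle.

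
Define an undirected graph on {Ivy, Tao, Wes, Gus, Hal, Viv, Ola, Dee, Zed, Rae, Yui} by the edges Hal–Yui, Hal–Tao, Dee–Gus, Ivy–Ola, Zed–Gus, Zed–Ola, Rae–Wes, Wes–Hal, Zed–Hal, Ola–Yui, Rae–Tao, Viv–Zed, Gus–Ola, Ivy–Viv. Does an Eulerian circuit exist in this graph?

Degrees: Ivy:2, Tao:2, Wes:2, Gus:3, Hal:4, Viv:2, Ola:4, Dee:1, Zed:4, Rae:2, Yui:2
Gus, Dee have odd degree; an Eulerian circuit needs every degree to be even, so none exists.

No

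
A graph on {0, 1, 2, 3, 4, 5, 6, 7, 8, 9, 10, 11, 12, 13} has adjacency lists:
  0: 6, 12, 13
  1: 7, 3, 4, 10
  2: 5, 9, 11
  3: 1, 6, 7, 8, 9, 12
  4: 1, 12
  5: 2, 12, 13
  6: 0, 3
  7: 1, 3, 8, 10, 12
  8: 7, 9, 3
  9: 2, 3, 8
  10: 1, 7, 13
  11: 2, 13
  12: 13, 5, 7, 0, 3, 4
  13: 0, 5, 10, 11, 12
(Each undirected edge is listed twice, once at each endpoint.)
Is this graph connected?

A breadth-first search from 0 visits 0, 13, 6, 12, 10, 11, 5, 3, 4, 7, 1, 2, 9, 8 — all 14 vertices — so the graph is connected.

Yes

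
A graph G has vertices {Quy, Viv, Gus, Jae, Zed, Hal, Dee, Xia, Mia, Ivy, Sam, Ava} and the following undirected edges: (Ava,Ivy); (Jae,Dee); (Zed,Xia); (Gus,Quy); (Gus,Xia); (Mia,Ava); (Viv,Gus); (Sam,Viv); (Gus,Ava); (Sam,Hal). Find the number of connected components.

Component: {Jae, Dee}
Component: {Quy, Viv, Gus, Zed, Hal, Xia, Mia, Ivy, Sam, Ava}

2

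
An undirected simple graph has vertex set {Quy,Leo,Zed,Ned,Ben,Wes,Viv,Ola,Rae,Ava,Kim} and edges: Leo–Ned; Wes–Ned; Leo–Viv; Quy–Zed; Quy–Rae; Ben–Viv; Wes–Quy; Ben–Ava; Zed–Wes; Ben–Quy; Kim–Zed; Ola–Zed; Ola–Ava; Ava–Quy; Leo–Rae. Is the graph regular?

No

Degrees: Quy:5, Leo:3, Zed:4, Ned:2, Ben:3, Wes:3, Viv:2, Ola:2, Rae:2, Ava:3, Kim:1
Degrees are not all equal (e.g. deg(Kim)=1 but deg(Quy)=5); not regular.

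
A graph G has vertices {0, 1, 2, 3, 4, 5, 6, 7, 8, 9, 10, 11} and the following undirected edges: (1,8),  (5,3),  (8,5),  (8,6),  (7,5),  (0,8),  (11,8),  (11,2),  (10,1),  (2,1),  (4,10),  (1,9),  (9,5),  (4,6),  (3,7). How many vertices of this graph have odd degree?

Degrees: 0:1, 1:4, 2:2, 3:2, 4:2, 5:4, 6:2, 7:2, 8:5, 9:2, 10:2, 11:2
Odd-degree vertices: 0, 8.

2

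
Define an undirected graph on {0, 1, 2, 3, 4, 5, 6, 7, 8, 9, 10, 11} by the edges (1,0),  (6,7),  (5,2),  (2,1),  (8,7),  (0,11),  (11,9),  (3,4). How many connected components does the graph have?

Component: {10}
Component: {3, 4}
Component: {6, 7, 8}
Component: {0, 1, 2, 5, 9, 11}

4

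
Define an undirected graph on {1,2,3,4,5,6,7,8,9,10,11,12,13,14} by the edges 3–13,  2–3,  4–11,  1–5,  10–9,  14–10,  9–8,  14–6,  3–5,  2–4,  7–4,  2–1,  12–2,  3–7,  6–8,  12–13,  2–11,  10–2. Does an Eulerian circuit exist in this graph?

No

Degrees: 1:2, 2:6, 3:4, 4:3, 5:2, 6:2, 7:2, 8:2, 9:2, 10:3, 11:2, 12:2, 13:2, 14:2
Vertices with odd degree: 4, 10. An Eulerian circuit requires all degrees even.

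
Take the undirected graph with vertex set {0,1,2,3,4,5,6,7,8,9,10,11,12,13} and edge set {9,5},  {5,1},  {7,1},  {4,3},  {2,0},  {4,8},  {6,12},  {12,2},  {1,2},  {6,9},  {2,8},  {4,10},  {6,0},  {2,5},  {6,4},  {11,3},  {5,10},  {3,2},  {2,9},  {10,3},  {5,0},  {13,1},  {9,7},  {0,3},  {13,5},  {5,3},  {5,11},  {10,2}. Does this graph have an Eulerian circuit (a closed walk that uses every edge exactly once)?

Degrees: 0:4, 1:4, 2:8, 3:6, 4:4, 5:8, 6:4, 7:2, 8:2, 9:4, 10:4, 11:2, 12:2, 13:2
Every vertex has even degree and the edges form a single connected piece, so an Eulerian circuit exists.

Yes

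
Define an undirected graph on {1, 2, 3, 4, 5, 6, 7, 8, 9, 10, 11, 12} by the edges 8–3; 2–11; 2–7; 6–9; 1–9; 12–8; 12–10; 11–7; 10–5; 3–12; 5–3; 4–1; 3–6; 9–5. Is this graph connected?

Component: {2, 7, 11}
Component: {1, 3, 4, 5, 6, 8, 9, 10, 12}
No edge joins these 2 groups, so the graph is disconnected.

No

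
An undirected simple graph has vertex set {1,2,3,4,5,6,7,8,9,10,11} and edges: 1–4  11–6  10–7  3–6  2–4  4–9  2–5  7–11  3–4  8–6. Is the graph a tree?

Yes

|V| = 11, |E| = 10.
It is connected with exactly 10 edges, hence acyclic — it is a tree.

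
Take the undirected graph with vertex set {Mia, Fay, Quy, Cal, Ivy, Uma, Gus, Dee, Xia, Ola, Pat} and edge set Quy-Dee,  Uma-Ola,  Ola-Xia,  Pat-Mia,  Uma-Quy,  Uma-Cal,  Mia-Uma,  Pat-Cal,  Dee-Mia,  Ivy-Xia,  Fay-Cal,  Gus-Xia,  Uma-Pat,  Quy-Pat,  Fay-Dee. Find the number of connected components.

Component: {Mia, Fay, Quy, Cal, Ivy, Uma, Gus, Dee, Xia, Ola, Pat}

1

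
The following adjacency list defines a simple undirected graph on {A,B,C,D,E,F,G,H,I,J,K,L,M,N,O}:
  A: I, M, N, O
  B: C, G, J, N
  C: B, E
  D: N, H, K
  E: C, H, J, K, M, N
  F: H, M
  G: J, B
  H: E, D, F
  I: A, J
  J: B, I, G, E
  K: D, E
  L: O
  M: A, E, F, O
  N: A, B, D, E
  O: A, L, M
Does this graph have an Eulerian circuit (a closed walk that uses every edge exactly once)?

Degrees: A:4, B:4, C:2, D:3, E:6, F:2, G:2, H:3, I:2, J:4, K:2, L:1, M:4, N:4, O:3
D, H, L, O have odd degree; an Eulerian circuit needs every degree to be even, so none exists.

No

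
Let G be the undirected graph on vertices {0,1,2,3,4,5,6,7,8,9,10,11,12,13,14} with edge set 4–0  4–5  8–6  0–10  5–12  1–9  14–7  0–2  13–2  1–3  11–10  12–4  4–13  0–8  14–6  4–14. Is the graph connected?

Component: {1, 3, 9}
Component: {0, 2, 4, 5, 6, 7, 8, 10, 11, 12, 13, 14}
No edge joins these 2 groups, so the graph is disconnected.

No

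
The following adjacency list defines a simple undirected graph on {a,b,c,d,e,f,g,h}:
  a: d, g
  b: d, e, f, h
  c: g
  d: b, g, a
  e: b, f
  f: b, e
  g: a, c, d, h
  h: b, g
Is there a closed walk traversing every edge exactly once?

Degrees: a:2, b:4, c:1, d:3, e:2, f:2, g:4, h:2
c, d have odd degree; an Eulerian circuit needs every degree to be even, so none exists.

No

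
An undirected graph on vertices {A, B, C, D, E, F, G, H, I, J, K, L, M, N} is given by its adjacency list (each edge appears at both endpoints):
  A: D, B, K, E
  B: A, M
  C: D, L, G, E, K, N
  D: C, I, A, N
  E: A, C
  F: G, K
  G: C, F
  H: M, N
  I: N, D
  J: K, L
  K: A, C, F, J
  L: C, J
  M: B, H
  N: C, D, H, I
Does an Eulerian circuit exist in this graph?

Yes

Degrees: A:4, B:2, C:6, D:4, E:2, F:2, G:2, H:2, I:2, J:2, K:4, L:2, M:2, N:4
All degrees are even and the non-isolated vertices are connected — an Eulerian circuit exists.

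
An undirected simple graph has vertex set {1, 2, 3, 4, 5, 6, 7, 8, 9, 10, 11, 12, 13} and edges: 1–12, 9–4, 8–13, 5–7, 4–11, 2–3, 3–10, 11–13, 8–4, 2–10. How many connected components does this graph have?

5

Component: {6}
Component: {1, 12}
Component: {5, 7}
Component: {2, 3, 10}
Component: {4, 8, 9, 11, 13}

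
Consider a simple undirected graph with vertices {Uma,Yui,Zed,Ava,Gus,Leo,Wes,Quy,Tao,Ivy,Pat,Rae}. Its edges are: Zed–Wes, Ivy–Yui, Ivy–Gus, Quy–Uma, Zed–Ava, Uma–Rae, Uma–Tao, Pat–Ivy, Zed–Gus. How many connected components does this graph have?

3

Component: {Leo}
Component: {Uma, Quy, Tao, Rae}
Component: {Yui, Zed, Ava, Gus, Wes, Ivy, Pat}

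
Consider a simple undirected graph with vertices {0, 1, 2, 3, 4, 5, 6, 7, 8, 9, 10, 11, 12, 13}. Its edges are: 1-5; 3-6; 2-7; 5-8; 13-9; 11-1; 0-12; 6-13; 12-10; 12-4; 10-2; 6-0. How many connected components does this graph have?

Component: {1, 5, 8, 11}
Component: {0, 2, 3, 4, 6, 7, 9, 10, 12, 13}

2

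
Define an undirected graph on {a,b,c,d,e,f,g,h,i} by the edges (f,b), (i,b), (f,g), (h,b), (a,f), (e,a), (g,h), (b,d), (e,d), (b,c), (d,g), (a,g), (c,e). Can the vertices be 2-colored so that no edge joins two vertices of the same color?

f-a-e-d-b-f is an odd cycle (length 5), and a bipartite graph can contain only even cycles.

No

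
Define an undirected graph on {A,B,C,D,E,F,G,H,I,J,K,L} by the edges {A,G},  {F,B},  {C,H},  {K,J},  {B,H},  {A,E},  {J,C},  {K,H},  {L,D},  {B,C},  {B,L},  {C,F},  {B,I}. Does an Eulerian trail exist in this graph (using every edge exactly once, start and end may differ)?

No

Degrees: A:2, B:5, C:4, D:1, E:1, F:2, G:1, H:3, I:1, J:2, K:2, L:2
Odd-degree vertices: B, D, E, G, H, I (6 total).
An Eulerian trail requires 0 or 2 odd-degree vertices; here there are 6.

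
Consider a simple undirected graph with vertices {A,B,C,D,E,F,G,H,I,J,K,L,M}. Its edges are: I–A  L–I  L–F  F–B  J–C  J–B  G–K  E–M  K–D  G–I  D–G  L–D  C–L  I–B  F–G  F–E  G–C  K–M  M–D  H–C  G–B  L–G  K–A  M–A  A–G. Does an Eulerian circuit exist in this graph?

Degrees: A:4, B:4, C:4, D:4, E:2, F:4, G:8, H:1, I:4, J:2, K:4, L:5, M:4
H, L have odd degree; an Eulerian circuit needs every degree to be even, so none exists.

No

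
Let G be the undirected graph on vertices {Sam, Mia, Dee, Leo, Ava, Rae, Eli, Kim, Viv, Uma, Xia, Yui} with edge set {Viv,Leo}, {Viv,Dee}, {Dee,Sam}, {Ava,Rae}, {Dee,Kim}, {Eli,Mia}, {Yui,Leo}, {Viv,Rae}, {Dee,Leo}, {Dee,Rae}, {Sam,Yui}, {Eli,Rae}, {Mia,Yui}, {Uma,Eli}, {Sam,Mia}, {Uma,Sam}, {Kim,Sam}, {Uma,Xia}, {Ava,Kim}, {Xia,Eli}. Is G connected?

Yes

A breadth-first search from Sam visits Sam, Dee, Mia, Uma, Yui, Kim, Rae, Viv, Leo, Eli, Xia, Ava — all 12 vertices — so the graph is connected.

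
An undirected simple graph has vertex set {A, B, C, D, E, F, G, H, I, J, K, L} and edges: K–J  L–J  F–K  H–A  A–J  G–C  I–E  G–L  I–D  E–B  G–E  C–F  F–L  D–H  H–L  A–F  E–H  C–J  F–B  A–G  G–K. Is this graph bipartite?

No

The cycle F-B-E-H-L-F has length 5, which is odd, so the graph is not bipartite.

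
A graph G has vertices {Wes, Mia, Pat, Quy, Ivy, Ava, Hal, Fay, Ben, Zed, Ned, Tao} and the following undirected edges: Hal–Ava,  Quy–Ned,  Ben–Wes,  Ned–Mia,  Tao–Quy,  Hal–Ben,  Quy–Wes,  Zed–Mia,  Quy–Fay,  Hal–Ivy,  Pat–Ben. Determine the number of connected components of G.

1

Component: {Wes, Mia, Pat, Quy, Ivy, Ava, Hal, Fay, Ben, Zed, Ned, Tao}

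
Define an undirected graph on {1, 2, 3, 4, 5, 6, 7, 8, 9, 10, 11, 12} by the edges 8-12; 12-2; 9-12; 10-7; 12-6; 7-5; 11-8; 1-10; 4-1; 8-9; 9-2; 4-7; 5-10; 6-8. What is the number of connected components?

Component: {3}
Component: {1, 4, 5, 7, 10}
Component: {2, 6, 8, 9, 11, 12}

3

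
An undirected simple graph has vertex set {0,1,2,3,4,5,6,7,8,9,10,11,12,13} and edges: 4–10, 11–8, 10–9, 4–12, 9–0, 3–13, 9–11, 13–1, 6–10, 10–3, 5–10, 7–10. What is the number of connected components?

2

Component: {2}
Component: {0, 1, 3, 4, 5, 6, 7, 8, 9, 10, 11, 12, 13}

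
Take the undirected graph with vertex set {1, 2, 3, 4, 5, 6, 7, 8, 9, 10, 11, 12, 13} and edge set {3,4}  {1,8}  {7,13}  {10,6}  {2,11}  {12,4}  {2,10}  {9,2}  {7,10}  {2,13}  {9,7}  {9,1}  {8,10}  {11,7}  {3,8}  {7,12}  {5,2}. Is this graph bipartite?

10-8-1-9-7-10 is an odd cycle (length 5), and a bipartite graph can contain only even cycles.

No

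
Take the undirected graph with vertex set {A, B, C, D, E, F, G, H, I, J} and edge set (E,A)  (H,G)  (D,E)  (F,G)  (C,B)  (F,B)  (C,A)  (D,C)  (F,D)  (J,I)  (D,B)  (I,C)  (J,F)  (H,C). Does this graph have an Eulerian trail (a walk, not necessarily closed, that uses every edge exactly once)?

Degrees: A:2, B:3, C:5, D:4, E:2, F:4, G:2, H:2, I:2, J:2
Odd-degree vertices: B, C (2 total).
With 2 odd-degree vertices and all edges in one connected piece, an Eulerian trail exists (from B to C).

Yes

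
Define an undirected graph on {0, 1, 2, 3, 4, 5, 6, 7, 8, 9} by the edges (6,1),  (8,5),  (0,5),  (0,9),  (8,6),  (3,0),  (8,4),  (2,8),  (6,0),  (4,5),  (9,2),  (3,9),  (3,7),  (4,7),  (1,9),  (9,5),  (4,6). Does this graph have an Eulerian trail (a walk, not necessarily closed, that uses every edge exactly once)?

Yes

Degrees: 0:4, 1:2, 2:2, 3:3, 4:4, 5:4, 6:4, 7:2, 8:4, 9:5
Odd-degree vertices: 3, 9 (2 total).
With 2 odd-degree vertices and all edges in one connected piece, an Eulerian trail exists (from 3 to 9).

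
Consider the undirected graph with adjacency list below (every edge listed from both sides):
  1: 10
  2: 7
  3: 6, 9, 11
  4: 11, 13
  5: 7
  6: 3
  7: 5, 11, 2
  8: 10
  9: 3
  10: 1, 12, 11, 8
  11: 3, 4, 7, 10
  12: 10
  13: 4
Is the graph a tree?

The graph has 13 vertices and 12 edges.
It is connected with exactly 12 edges, hence acyclic — it is a tree.

Yes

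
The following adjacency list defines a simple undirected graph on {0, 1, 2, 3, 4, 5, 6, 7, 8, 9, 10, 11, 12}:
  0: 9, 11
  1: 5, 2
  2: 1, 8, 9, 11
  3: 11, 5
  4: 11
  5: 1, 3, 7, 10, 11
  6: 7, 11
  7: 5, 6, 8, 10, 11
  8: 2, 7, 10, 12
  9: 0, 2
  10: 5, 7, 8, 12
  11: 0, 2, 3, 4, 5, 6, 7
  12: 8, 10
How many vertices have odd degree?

Degrees: 0:2, 1:2, 2:4, 3:2, 4:1, 5:5, 6:2, 7:5, 8:4, 9:2, 10:4, 11:7, 12:2
Odd-degree vertices: 4, 5, 7, 11.

4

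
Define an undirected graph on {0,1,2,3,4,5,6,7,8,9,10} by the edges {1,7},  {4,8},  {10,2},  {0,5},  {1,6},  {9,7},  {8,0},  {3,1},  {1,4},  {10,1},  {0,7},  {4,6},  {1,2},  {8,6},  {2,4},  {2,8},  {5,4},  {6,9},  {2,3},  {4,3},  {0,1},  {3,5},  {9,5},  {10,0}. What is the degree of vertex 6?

4

Neighbors of 6: 1, 4, 8, 9.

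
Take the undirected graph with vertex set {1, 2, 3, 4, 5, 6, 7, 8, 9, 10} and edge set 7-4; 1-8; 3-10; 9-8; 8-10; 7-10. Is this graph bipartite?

Yes

Partition the vertices as {2, 3, 5, 6, 7, 8} vs {1, 4, 9, 10}. Each listed edge has one endpoint in each part, so the graph is bipartite.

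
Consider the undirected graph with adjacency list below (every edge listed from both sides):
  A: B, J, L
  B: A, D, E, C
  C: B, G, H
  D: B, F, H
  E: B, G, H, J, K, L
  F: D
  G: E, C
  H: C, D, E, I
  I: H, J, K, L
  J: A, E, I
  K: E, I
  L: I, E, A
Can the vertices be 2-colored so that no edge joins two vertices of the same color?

A valid 2-coloring puts {B, F, G, H, J, K, L} on one side and {A, C, D, E, I} on the other; every edge crosses between the two sides.

Yes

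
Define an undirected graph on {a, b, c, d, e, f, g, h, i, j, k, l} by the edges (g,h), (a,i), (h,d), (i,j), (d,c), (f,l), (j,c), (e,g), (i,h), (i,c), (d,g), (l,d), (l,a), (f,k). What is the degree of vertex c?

Neighbors of c: d, i, j.

3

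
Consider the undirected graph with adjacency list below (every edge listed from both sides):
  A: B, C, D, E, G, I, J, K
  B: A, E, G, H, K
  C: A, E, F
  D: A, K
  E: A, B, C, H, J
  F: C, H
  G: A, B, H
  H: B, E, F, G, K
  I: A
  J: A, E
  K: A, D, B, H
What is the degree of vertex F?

2

Neighbors of F: C, H.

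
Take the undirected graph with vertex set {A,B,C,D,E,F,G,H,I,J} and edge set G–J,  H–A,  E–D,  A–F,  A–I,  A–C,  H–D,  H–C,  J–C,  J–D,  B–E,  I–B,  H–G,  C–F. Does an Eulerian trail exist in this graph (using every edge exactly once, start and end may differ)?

Degrees: A:4, B:2, C:4, D:3, E:2, F:2, G:2, H:4, I:2, J:3
Odd-degree vertices: D, J (2 total).
The non-isolated vertices are connected and exactly 2 have odd degree, so an Eulerian trail exists (from D to J).

Yes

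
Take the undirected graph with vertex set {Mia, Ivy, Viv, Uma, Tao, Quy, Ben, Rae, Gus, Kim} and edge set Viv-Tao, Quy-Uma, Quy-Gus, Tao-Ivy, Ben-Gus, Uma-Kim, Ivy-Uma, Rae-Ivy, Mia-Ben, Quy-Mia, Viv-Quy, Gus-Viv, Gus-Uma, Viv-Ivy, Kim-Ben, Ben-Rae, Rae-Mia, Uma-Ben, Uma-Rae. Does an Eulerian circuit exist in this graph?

Degrees: Mia:3, Ivy:4, Viv:4, Uma:6, Tao:2, Quy:4, Ben:5, Rae:4, Gus:4, Kim:2
Vertices with odd degree: Mia, Ben. An Eulerian circuit requires all degrees even.

No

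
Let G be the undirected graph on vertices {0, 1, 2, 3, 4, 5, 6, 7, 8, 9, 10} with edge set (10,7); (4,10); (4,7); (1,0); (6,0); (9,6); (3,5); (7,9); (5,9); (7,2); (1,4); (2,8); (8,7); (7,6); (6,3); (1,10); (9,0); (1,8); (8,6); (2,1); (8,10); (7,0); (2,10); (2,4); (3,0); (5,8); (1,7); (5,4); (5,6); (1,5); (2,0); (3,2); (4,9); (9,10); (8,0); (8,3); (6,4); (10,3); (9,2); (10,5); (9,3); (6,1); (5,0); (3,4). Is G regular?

Yes

Degrees: 0:8, 1:8, 2:8, 3:8, 4:8, 5:8, 6:8, 7:8, 8:8, 9:8, 10:8
Every vertex has degree 8, so the graph is 8-regular.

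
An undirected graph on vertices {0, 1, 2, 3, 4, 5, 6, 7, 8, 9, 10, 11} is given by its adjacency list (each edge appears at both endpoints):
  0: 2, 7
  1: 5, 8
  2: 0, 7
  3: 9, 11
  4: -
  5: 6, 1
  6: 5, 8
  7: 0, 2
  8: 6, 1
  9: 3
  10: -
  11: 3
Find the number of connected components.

Component: {4}
Component: {10}
Component: {0, 2, 7}
Component: {3, 9, 11}
Component: {1, 5, 6, 8}

5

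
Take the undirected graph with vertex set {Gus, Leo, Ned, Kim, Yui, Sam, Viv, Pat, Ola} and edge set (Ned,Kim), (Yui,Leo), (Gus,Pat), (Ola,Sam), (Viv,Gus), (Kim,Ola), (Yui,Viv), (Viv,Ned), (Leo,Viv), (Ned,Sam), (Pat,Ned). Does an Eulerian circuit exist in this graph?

Degrees: Gus:2, Leo:2, Ned:4, Kim:2, Yui:2, Sam:2, Viv:4, Pat:2, Ola:2
All degrees are even and the non-isolated vertices are connected — an Eulerian circuit exists.

Yes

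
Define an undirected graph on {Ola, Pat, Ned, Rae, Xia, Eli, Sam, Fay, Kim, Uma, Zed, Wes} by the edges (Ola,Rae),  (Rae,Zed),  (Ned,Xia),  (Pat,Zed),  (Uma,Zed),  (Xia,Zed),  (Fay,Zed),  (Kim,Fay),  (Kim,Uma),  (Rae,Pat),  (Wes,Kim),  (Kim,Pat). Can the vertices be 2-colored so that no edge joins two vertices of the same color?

No

The cycle Zed-Rae-Pat-Zed has length 3, which is odd, so the graph is not bipartite.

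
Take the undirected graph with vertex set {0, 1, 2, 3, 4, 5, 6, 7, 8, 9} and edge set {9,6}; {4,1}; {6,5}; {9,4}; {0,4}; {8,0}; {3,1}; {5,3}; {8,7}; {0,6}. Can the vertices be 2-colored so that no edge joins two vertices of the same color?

Yes

Color {2, 3, 4, 6, 8} black and {0, 1, 5, 7, 9} white. No edge joins two same-colored vertices, so the graph is bipartite.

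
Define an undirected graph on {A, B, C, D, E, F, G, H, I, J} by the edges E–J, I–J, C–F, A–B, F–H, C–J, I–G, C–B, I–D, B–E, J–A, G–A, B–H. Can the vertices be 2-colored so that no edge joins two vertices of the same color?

Yes

Color {B, D, F, G, J} black and {A, C, E, H, I} white. No edge joins two same-colored vertices, so the graph is bipartite.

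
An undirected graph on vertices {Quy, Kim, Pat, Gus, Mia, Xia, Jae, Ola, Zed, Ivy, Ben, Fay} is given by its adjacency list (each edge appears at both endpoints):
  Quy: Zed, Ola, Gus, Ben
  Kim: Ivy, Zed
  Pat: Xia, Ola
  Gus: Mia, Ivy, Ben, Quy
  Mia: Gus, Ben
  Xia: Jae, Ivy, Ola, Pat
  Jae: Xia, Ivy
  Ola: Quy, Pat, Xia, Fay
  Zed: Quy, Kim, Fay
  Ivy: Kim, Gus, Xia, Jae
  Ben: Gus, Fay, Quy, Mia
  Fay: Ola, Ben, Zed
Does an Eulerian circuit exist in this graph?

No

Degrees: Quy:4, Kim:2, Pat:2, Gus:4, Mia:2, Xia:4, Jae:2, Ola:4, Zed:3, Ivy:4, Ben:4, Fay:3
Vertices with odd degree: Zed, Fay. An Eulerian circuit requires all degrees even.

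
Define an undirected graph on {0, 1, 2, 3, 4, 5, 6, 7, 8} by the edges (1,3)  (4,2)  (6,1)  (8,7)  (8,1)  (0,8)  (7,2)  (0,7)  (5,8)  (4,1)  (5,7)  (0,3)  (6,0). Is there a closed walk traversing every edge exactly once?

Yes

Degrees: 0:4, 1:4, 2:2, 3:2, 4:2, 5:2, 6:2, 7:4, 8:4
All degrees are even and the non-isolated vertices are connected — an Eulerian circuit exists.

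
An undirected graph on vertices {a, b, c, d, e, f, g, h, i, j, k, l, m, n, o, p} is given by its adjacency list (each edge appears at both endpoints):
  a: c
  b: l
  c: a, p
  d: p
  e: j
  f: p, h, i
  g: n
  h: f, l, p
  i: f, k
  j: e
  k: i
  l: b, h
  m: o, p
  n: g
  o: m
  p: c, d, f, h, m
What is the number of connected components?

Component: {e, j}
Component: {g, n}
Component: {a, b, c, d, f, h, i, k, l, m, o, p}

3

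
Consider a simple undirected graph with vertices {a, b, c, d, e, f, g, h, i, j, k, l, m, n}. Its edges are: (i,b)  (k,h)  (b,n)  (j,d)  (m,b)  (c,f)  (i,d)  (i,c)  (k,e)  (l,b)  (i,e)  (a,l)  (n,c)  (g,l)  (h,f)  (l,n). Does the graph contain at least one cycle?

|V| = 14, |E| = 16, number of components = 1.
Since 16 > 14 - 1, a cycle must exist; for instance i-e-k-h-f-c-i.

Yes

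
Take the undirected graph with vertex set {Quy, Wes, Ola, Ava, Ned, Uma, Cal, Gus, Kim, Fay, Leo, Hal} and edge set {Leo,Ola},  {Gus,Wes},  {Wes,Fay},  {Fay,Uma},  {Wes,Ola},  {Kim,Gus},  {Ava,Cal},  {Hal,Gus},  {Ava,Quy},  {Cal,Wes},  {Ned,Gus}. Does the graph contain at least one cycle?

No

The graph has 12 vertices, 11 edges, and 1 connected component.
A forest on 12 vertices with 1 component has exactly 11 edges, which matches — so no cycle.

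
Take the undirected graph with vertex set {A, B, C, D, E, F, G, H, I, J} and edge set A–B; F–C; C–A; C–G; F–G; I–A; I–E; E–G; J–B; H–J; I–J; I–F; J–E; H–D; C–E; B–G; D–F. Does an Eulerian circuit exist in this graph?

Degrees: A:3, B:3, C:4, D:2, E:4, F:4, G:4, H:2, I:4, J:4
Vertices with odd degree: A, B. An Eulerian circuit requires all degrees even.

No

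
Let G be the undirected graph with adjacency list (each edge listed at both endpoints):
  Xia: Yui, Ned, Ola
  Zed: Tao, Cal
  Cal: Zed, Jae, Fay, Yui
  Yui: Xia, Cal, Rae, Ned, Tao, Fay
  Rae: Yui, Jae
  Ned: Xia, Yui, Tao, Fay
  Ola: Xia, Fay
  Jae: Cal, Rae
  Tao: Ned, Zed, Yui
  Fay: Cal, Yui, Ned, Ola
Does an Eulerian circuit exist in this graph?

Degrees: Xia:3, Zed:2, Cal:4, Yui:6, Rae:2, Ned:4, Ola:2, Jae:2, Tao:3, Fay:4
Xia, Tao have odd degree; an Eulerian circuit needs every degree to be even, so none exists.

No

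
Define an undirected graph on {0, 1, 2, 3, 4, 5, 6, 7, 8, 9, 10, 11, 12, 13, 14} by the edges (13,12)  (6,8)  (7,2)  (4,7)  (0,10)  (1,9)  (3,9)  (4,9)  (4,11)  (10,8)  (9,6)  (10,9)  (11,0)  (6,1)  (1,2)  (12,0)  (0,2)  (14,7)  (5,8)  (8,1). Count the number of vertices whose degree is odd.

10

Degrees: 0:4, 1:4, 2:3, 3:1, 4:3, 5:1, 6:3, 7:3, 8:4, 9:5, 10:3, 11:2, 12:2, 13:1, 14:1
Odd-degree vertices: 2, 3, 4, 5, 6, 7, 9, 10, 13, 14.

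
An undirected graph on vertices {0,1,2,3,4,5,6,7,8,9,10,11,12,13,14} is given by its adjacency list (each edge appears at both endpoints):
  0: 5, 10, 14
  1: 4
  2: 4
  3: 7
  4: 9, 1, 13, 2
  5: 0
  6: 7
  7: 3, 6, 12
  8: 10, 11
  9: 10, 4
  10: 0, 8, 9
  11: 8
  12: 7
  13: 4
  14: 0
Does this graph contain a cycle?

No

The graph has 15 vertices, 13 edges, and 2 connected components.
A forest on 15 vertices with 2 components has exactly 13 edges, which matches — so no cycle.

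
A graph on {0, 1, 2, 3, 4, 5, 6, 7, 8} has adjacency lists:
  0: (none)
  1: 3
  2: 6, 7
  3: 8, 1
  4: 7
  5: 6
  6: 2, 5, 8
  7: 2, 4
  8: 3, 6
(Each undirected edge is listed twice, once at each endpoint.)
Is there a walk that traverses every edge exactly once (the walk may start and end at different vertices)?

Degrees: 0:0, 1:1, 2:2, 3:2, 4:1, 5:1, 6:3, 7:2, 8:2
Odd-degree vertices: 1, 4, 5, 6 (4 total).
An Eulerian trail requires 0 or 2 odd-degree vertices; here there are 4.

No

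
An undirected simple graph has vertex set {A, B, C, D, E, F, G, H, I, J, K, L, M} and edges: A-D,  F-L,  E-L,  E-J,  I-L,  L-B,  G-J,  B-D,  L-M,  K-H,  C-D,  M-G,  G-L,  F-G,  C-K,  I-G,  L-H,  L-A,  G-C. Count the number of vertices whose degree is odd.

Degrees: A:2, B:2, C:3, D:3, E:2, F:2, G:6, H:2, I:2, J:2, K:2, L:8, M:2
Odd-degree vertices: C, D.

2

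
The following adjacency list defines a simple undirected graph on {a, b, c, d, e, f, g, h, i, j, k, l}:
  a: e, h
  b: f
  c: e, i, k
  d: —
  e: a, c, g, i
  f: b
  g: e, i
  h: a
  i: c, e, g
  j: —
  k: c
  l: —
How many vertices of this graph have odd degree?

Degrees: a:2, b:1, c:3, d:0, e:4, f:1, g:2, h:1, i:3, j:0, k:1, l:0
Odd-degree vertices: b, c, f, h, i, k.

6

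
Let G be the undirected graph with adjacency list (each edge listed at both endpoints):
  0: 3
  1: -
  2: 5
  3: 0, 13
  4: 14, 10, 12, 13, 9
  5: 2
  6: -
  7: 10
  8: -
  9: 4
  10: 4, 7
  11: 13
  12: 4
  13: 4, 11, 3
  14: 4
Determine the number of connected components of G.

5

Component: {1}
Component: {6}
Component: {8}
Component: {2, 5}
Component: {0, 3, 4, 7, 9, 10, 11, 12, 13, 14}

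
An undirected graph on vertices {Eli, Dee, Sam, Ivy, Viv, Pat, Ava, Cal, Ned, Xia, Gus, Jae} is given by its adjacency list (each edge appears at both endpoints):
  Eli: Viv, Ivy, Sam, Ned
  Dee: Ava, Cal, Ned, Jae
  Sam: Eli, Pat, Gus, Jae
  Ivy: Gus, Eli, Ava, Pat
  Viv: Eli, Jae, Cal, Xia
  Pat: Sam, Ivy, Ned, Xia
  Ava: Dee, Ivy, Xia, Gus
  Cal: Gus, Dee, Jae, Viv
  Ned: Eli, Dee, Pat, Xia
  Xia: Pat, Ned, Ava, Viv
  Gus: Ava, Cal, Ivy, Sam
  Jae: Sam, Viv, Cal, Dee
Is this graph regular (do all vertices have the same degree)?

Degrees: Eli:4, Dee:4, Sam:4, Ivy:4, Viv:4, Pat:4, Ava:4, Cal:4, Ned:4, Xia:4, Gus:4, Jae:4
Every vertex has degree 4, so the graph is 4-regular.

Yes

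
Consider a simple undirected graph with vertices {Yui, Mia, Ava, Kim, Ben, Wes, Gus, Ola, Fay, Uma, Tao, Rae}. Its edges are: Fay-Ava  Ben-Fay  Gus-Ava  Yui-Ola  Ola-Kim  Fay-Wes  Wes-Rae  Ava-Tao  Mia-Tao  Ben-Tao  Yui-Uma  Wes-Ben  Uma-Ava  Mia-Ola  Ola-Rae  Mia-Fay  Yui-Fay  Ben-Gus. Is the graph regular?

No

Degrees: Yui:3, Mia:3, Ava:4, Kim:1, Ben:4, Wes:3, Gus:2, Ola:4, Fay:5, Uma:2, Tao:3, Rae:2
Vertex Kim has degree 1 while Fay has degree 5, so the graph is not regular.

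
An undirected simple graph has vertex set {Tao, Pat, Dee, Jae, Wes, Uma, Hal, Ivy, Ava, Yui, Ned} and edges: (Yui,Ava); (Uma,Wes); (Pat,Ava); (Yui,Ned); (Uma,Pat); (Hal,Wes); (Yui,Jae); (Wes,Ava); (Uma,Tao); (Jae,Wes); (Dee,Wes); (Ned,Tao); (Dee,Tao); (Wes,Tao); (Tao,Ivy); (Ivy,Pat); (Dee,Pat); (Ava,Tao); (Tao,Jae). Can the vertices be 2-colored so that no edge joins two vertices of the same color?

No

The cycle Dee-Wes-Tao-Dee has length 3, which is odd, so the graph is not bipartite.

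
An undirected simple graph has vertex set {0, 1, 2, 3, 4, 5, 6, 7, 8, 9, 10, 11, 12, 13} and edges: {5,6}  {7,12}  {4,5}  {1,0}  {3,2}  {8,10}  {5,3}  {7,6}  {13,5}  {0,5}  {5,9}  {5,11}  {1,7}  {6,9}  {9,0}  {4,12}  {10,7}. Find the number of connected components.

1

Component: {0, 1, 2, 3, 4, 5, 6, 7, 8, 9, 10, 11, 12, 13}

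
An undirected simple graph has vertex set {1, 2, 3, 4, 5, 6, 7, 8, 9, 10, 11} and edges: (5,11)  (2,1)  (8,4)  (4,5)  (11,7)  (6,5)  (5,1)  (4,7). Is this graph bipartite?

Yes

A valid 2-coloring puts {2, 3, 5, 7, 8, 9, 10} on one side and {1, 4, 6, 11} on the other; every edge crosses between the two sides.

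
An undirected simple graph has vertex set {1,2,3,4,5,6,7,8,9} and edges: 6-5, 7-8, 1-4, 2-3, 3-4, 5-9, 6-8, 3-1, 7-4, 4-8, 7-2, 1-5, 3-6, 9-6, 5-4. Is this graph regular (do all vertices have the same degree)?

Degrees: 1:3, 2:2, 3:4, 4:5, 5:4, 6:4, 7:3, 8:3, 9:2
Vertex 2 has degree 2 while 4 has degree 5, so the graph is not regular.

No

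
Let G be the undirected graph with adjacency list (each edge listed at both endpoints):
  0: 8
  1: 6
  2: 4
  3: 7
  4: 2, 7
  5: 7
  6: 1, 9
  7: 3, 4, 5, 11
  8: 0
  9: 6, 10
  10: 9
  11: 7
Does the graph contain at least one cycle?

No

|V| = 12, |E| = 9, number of components = 3.
A forest on 12 vertices with 3 components has exactly 9 edges, which matches — so no cycle.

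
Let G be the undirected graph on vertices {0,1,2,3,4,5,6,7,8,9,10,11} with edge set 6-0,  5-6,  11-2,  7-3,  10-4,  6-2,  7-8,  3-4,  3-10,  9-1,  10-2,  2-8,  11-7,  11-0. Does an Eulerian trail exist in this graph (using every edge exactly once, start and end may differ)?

No

Degrees: 0:2, 1:1, 2:4, 3:3, 4:2, 5:1, 6:3, 7:3, 8:2, 9:1, 10:3, 11:3
Odd-degree vertices: 1, 3, 5, 6, 7, 9, 10, 11 (8 total).
An Eulerian trail requires 0 or 2 odd-degree vertices; here there are 8.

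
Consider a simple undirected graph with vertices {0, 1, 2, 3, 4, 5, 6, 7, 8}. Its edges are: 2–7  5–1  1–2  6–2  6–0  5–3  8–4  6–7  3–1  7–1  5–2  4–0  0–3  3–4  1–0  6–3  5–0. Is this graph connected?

Starting from 0 and exploring outward reaches every vertex (0, 1, 4, 5, 3, 6, 7, 2, 8); the graph is connected.

Yes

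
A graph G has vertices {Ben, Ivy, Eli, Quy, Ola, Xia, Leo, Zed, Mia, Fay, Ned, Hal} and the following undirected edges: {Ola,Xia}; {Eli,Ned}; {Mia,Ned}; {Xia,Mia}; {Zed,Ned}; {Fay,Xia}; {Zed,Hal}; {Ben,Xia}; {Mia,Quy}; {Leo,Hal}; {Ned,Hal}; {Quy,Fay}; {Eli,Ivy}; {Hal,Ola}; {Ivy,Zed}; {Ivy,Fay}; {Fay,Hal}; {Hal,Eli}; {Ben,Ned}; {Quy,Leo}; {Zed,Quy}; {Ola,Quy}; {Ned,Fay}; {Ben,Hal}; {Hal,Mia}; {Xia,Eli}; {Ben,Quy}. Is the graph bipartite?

No

Eli-Ned-Hal-Eli is an odd cycle (length 3), and a bipartite graph can contain only even cycles.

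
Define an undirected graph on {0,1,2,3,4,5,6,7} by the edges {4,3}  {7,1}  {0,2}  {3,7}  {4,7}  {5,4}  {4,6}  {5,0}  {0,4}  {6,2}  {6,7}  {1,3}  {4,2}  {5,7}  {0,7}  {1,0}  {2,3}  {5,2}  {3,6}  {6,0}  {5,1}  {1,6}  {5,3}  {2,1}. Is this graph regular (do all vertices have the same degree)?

Yes

Degrees: 0:6, 1:6, 2:6, 3:6, 4:6, 5:6, 6:6, 7:6
Every vertex has degree 6, so the graph is 6-regular.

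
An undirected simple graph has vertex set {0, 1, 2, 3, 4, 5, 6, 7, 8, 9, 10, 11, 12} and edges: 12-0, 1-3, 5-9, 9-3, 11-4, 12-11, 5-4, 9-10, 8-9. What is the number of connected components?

4

Component: {2}
Component: {6}
Component: {7}
Component: {0, 1, 3, 4, 5, 8, 9, 10, 11, 12}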